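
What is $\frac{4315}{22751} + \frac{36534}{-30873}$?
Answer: $- \frac{232656013}{234130541} \approx -0.9937$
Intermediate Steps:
$\frac{4315}{22751} + \frac{36534}{-30873} = 4315 \cdot \frac{1}{22751} + 36534 \left(- \frac{1}{30873}\right) = \frac{4315}{22751} - \frac{12178}{10291} = - \frac{232656013}{234130541}$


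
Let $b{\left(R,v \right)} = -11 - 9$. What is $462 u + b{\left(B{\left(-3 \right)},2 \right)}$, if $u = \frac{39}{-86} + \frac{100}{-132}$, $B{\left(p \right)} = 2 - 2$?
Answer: $- \frac{24919}{43} \approx -579.51$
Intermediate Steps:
$B{\left(p \right)} = 0$ ($B{\left(p \right)} = 2 - 2 = 0$)
$b{\left(R,v \right)} = -20$
$u = - \frac{3437}{2838}$ ($u = 39 \left(- \frac{1}{86}\right) + 100 \left(- \frac{1}{132}\right) = - \frac{39}{86} - \frac{25}{33} = - \frac{3437}{2838} \approx -1.2111$)
$462 u + b{\left(B{\left(-3 \right)},2 \right)} = 462 \left(- \frac{3437}{2838}\right) - 20 = - \frac{24059}{43} - 20 = - \frac{24919}{43}$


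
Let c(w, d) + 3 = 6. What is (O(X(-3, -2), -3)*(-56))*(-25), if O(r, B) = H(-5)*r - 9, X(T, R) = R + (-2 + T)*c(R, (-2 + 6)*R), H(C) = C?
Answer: 106400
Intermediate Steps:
c(w, d) = 3 (c(w, d) = -3 + 6 = 3)
X(T, R) = -6 + R + 3*T (X(T, R) = R + (-2 + T)*3 = R + (-6 + 3*T) = -6 + R + 3*T)
O(r, B) = -9 - 5*r (O(r, B) = -5*r - 9 = -9 - 5*r)
(O(X(-3, -2), -3)*(-56))*(-25) = ((-9 - 5*(-6 - 2 + 3*(-3)))*(-56))*(-25) = ((-9 - 5*(-6 - 2 - 9))*(-56))*(-25) = ((-9 - 5*(-17))*(-56))*(-25) = ((-9 + 85)*(-56))*(-25) = (76*(-56))*(-25) = -4256*(-25) = 106400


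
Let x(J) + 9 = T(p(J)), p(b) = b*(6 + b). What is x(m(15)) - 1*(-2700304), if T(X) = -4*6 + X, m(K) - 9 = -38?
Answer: 2700938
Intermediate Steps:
m(K) = -29 (m(K) = 9 - 38 = -29)
T(X) = -24 + X
x(J) = -33 + J*(6 + J) (x(J) = -9 + (-24 + J*(6 + J)) = -33 + J*(6 + J))
x(m(15)) - 1*(-2700304) = (-33 - 29*(6 - 29)) - 1*(-2700304) = (-33 - 29*(-23)) + 2700304 = (-33 + 667) + 2700304 = 634 + 2700304 = 2700938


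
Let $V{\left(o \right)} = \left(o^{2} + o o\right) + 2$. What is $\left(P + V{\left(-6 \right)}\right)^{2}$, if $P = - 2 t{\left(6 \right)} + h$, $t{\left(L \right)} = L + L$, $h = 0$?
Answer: $2500$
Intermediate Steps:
$t{\left(L \right)} = 2 L$
$V{\left(o \right)} = 2 + 2 o^{2}$ ($V{\left(o \right)} = \left(o^{2} + o^{2}\right) + 2 = 2 o^{2} + 2 = 2 + 2 o^{2}$)
$P = -24$ ($P = - 2 \cdot 2 \cdot 6 + 0 = \left(-2\right) 12 + 0 = -24 + 0 = -24$)
$\left(P + V{\left(-6 \right)}\right)^{2} = \left(-24 + \left(2 + 2 \left(-6\right)^{2}\right)\right)^{2} = \left(-24 + \left(2 + 2 \cdot 36\right)\right)^{2} = \left(-24 + \left(2 + 72\right)\right)^{2} = \left(-24 + 74\right)^{2} = 50^{2} = 2500$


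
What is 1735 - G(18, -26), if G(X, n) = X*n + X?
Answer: 2185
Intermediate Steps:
G(X, n) = X + X*n
1735 - G(18, -26) = 1735 - 18*(1 - 26) = 1735 - 18*(-25) = 1735 - 1*(-450) = 1735 + 450 = 2185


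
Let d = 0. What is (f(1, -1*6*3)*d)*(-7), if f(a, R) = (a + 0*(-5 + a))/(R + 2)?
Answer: 0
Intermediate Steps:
f(a, R) = a/(2 + R) (f(a, R) = (a + 0)/(2 + R) = a/(2 + R))
(f(1, -1*6*3)*d)*(-7) = ((1/(2 - 1*6*3))*0)*(-7) = ((1/(2 - 6*3))*0)*(-7) = ((1/(2 - 18))*0)*(-7) = ((1/(-16))*0)*(-7) = ((1*(-1/16))*0)*(-7) = -1/16*0*(-7) = 0*(-7) = 0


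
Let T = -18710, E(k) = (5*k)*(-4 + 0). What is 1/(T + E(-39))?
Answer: -1/17930 ≈ -5.5772e-5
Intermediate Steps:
E(k) = -20*k (E(k) = (5*k)*(-4) = -20*k)
1/(T + E(-39)) = 1/(-18710 - 20*(-39)) = 1/(-18710 + 780) = 1/(-17930) = -1/17930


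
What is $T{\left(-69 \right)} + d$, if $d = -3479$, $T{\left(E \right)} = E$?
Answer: $-3548$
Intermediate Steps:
$T{\left(-69 \right)} + d = -69 - 3479 = -3548$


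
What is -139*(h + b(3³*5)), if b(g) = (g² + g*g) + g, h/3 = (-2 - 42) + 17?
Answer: -5074056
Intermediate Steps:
h = -81 (h = 3*((-2 - 42) + 17) = 3*(-44 + 17) = 3*(-27) = -81)
b(g) = g + 2*g² (b(g) = (g² + g²) + g = 2*g² + g = g + 2*g²)
-139*(h + b(3³*5)) = -139*(-81 + (3³*5)*(1 + 2*(3³*5))) = -139*(-81 + (27*5)*(1 + 2*(27*5))) = -139*(-81 + 135*(1 + 2*135)) = -139*(-81 + 135*(1 + 270)) = -139*(-81 + 135*271) = -139*(-81 + 36585) = -139*36504 = -5074056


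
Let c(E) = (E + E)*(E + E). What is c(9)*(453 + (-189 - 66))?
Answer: 64152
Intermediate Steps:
c(E) = 4*E² (c(E) = (2*E)*(2*E) = 4*E²)
c(9)*(453 + (-189 - 66)) = (4*9²)*(453 + (-189 - 66)) = (4*81)*(453 - 255) = 324*198 = 64152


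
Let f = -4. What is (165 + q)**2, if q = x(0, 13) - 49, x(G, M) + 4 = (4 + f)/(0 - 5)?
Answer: 12544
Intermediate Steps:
x(G, M) = -4 (x(G, M) = -4 + (4 - 4)/(0 - 5) = -4 + 0/(-5) = -4 + 0*(-1/5) = -4 + 0 = -4)
q = -53 (q = -4 - 49 = -53)
(165 + q)**2 = (165 - 53)**2 = 112**2 = 12544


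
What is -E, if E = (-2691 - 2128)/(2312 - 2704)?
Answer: -4819/392 ≈ -12.293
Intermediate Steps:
E = 4819/392 (E = -4819/(-392) = -4819*(-1/392) = 4819/392 ≈ 12.293)
-E = -1*4819/392 = -4819/392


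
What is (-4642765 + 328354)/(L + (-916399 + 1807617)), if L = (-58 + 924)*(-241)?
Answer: -1438137/227504 ≈ -6.3214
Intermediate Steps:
L = -208706 (L = 866*(-241) = -208706)
(-4642765 + 328354)/(L + (-916399 + 1807617)) = (-4642765 + 328354)/(-208706 + (-916399 + 1807617)) = -4314411/(-208706 + 891218) = -4314411/682512 = -4314411*1/682512 = -1438137/227504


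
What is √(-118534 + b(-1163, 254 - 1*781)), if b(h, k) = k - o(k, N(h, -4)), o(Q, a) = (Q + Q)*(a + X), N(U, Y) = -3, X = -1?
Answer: I*√123277 ≈ 351.11*I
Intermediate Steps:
o(Q, a) = 2*Q*(-1 + a) (o(Q, a) = (Q + Q)*(a - 1) = (2*Q)*(-1 + a) = 2*Q*(-1 + a))
b(h, k) = 9*k (b(h, k) = k - 2*k*(-1 - 3) = k - 2*k*(-4) = k - (-8)*k = k + 8*k = 9*k)
√(-118534 + b(-1163, 254 - 1*781)) = √(-118534 + 9*(254 - 1*781)) = √(-118534 + 9*(254 - 781)) = √(-118534 + 9*(-527)) = √(-118534 - 4743) = √(-123277) = I*√123277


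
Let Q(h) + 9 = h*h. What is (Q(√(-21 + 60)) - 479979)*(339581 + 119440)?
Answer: -220306669929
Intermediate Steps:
Q(h) = -9 + h² (Q(h) = -9 + h*h = -9 + h²)
(Q(√(-21 + 60)) - 479979)*(339581 + 119440) = ((-9 + (√(-21 + 60))²) - 479979)*(339581 + 119440) = ((-9 + (√39)²) - 479979)*459021 = ((-9 + 39) - 479979)*459021 = (30 - 479979)*459021 = -479949*459021 = -220306669929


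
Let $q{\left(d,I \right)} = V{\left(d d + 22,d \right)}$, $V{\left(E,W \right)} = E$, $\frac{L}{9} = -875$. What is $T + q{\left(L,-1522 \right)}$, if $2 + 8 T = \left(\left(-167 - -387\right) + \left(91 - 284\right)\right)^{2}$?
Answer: $\frac{496125903}{8} \approx 6.2016 \cdot 10^{7}$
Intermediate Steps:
$L = -7875$ ($L = 9 \left(-875\right) = -7875$)
$q{\left(d,I \right)} = 22 + d^{2}$ ($q{\left(d,I \right)} = d d + 22 = d^{2} + 22 = 22 + d^{2}$)
$T = \frac{727}{8}$ ($T = - \frac{1}{4} + \frac{\left(\left(-167 - -387\right) + \left(91 - 284\right)\right)^{2}}{8} = - \frac{1}{4} + \frac{\left(\left(-167 + 387\right) - 193\right)^{2}}{8} = - \frac{1}{4} + \frac{\left(220 - 193\right)^{2}}{8} = - \frac{1}{4} + \frac{27^{2}}{8} = - \frac{1}{4} + \frac{1}{8} \cdot 729 = - \frac{1}{4} + \frac{729}{8} = \frac{727}{8} \approx 90.875$)
$T + q{\left(L,-1522 \right)} = \frac{727}{8} + \left(22 + \left(-7875\right)^{2}\right) = \frac{727}{8} + \left(22 + 62015625\right) = \frac{727}{8} + 62015647 = \frac{496125903}{8}$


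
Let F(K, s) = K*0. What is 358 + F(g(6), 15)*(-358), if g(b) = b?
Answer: 358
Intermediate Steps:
F(K, s) = 0
358 + F(g(6), 15)*(-358) = 358 + 0*(-358) = 358 + 0 = 358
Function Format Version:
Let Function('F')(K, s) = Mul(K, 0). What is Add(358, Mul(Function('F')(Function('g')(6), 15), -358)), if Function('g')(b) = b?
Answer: 358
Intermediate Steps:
Function('F')(K, s) = 0
Add(358, Mul(Function('F')(Function('g')(6), 15), -358)) = Add(358, Mul(0, -358)) = Add(358, 0) = 358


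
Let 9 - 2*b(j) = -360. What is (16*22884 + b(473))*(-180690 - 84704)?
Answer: -97221385929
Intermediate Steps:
b(j) = 369/2 (b(j) = 9/2 - 1/2*(-360) = 9/2 + 180 = 369/2)
(16*22884 + b(473))*(-180690 - 84704) = (16*22884 + 369/2)*(-180690 - 84704) = (366144 + 369/2)*(-265394) = (732657/2)*(-265394) = -97221385929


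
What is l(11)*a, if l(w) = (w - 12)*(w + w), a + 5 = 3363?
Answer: -73876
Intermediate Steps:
a = 3358 (a = -5 + 3363 = 3358)
l(w) = 2*w*(-12 + w) (l(w) = (-12 + w)*(2*w) = 2*w*(-12 + w))
l(11)*a = (2*11*(-12 + 11))*3358 = (2*11*(-1))*3358 = -22*3358 = -73876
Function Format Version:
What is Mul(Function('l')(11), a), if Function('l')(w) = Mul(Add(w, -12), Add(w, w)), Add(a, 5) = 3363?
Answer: -73876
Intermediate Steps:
a = 3358 (a = Add(-5, 3363) = 3358)
Function('l')(w) = Mul(2, w, Add(-12, w)) (Function('l')(w) = Mul(Add(-12, w), Mul(2, w)) = Mul(2, w, Add(-12, w)))
Mul(Function('l')(11), a) = Mul(Mul(2, 11, Add(-12, 11)), 3358) = Mul(Mul(2, 11, -1), 3358) = Mul(-22, 3358) = -73876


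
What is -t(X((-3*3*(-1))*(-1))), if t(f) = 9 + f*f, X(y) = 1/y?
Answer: -730/81 ≈ -9.0123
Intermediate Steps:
t(f) = 9 + f**2
-t(X((-3*3*(-1))*(-1))) = -(9 + (1/((-3*3*(-1))*(-1)))**2) = -(9 + (1/(-9*(-1)*(-1)))**2) = -(9 + (1/(9*(-1)))**2) = -(9 + (1/(-9))**2) = -(9 + (-1/9)**2) = -(9 + 1/81) = -1*730/81 = -730/81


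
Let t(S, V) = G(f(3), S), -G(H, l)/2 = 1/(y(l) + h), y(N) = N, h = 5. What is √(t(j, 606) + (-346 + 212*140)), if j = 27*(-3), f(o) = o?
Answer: √42358334/38 ≈ 171.27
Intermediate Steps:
j = -81
G(H, l) = -2/(5 + l) (G(H, l) = -2/(l + 5) = -2/(5 + l))
t(S, V) = -2/(5 + S)
√(t(j, 606) + (-346 + 212*140)) = √(-2/(5 - 81) + (-346 + 212*140)) = √(-2/(-76) + (-346 + 29680)) = √(-2*(-1/76) + 29334) = √(1/38 + 29334) = √(1114693/38) = √42358334/38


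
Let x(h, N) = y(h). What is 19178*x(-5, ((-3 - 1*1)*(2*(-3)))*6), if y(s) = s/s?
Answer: 19178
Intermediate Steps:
y(s) = 1
x(h, N) = 1
19178*x(-5, ((-3 - 1*1)*(2*(-3)))*6) = 19178*1 = 19178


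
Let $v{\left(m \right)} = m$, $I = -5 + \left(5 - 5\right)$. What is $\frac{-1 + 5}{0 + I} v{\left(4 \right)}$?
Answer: $- \frac{16}{5} \approx -3.2$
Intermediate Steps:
$I = -5$ ($I = -5 + \left(5 - 5\right) = -5 + 0 = -5$)
$\frac{-1 + 5}{0 + I} v{\left(4 \right)} = \frac{-1 + 5}{0 - 5} \cdot 4 = \frac{4}{-5} \cdot 4 = 4 \left(- \frac{1}{5}\right) 4 = \left(- \frac{4}{5}\right) 4 = - \frac{16}{5}$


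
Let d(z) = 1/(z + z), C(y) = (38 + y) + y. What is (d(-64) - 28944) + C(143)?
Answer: -3663361/128 ≈ -28620.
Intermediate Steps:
C(y) = 38 + 2*y
d(z) = 1/(2*z)
(d(-64) - 28944) + C(143) = ((½)/(-64) - 28944) + (38 + 2*143) = ((½)*(-1/64) - 28944) + (38 + 286) = (-1/128 - 28944) + 324 = -3704833/128 + 324 = -3663361/128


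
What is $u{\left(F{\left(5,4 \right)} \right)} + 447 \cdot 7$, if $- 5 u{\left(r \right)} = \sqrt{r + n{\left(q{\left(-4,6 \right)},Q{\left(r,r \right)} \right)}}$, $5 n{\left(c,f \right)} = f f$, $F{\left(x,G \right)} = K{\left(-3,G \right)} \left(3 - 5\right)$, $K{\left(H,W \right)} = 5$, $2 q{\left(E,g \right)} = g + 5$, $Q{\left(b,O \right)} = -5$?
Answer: $3129 - \frac{i \sqrt{5}}{5} \approx 3129.0 - 0.44721 i$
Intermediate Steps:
$q{\left(E,g \right)} = \frac{5}{2} + \frac{g}{2}$ ($q{\left(E,g \right)} = \frac{g + 5}{2} = \frac{5 + g}{2} = \frac{5}{2} + \frac{g}{2}$)
$F{\left(x,G \right)} = -10$ ($F{\left(x,G \right)} = 5 \left(3 - 5\right) = 5 \left(-2\right) = -10$)
$n{\left(c,f \right)} = \frac{f^{2}}{5}$ ($n{\left(c,f \right)} = \frac{f f}{5} = \frac{f^{2}}{5}$)
$u{\left(r \right)} = - \frac{\sqrt{5 + r}}{5}$ ($u{\left(r \right)} = - \frac{\sqrt{r + \frac{\left(-5\right)^{2}}{5}}}{5} = - \frac{\sqrt{r + \frac{1}{5} \cdot 25}}{5} = - \frac{\sqrt{r + 5}}{5} = - \frac{\sqrt{5 + r}}{5}$)
$u{\left(F{\left(5,4 \right)} \right)} + 447 \cdot 7 = - \frac{\sqrt{5 - 10}}{5} + 447 \cdot 7 = - \frac{\sqrt{-5}}{5} + 3129 = - \frac{i \sqrt{5}}{5} + 3129 = 3129 - \frac{i \sqrt{5}}{5}$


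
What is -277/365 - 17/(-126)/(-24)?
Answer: -843853/1103760 ≈ -0.76453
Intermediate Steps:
-277/365 - 17/(-126)/(-24) = -277*1/365 - 17*(-1/126)*(-1/24) = -277/365 + (17/126)*(-1/24) = -277/365 - 17/3024 = -843853/1103760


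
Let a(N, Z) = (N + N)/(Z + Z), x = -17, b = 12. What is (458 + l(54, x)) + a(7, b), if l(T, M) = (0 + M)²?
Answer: 8971/12 ≈ 747.58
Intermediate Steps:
a(N, Z) = N/Z (a(N, Z) = (2*N)/((2*Z)) = (2*N)*(1/(2*Z)) = N/Z)
l(T, M) = M²
(458 + l(54, x)) + a(7, b) = (458 + (-17)²) + 7/12 = (458 + 289) + 7*(1/12) = 747 + 7/12 = 8971/12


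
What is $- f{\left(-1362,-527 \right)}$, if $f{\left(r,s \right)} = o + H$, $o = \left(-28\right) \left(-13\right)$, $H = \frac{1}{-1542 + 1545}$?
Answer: $- \frac{1093}{3} \approx -364.33$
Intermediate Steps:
$H = \frac{1}{3} \approx 0.33333$
$o = 364$
$f{\left(r,s \right)} = \frac{1093}{3}$ ($f{\left(r,s \right)} = 364 + \frac{1}{3} = \frac{1093}{3}$)
$- f{\left(-1362,-527 \right)} = \left(-1\right) \frac{1093}{3} = - \frac{1093}{3}$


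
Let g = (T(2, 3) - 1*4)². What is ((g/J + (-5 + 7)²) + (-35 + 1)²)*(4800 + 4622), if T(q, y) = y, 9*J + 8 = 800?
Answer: 480903591/44 ≈ 1.0930e+7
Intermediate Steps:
J = 88 (J = -8/9 + (⅑)*800 = -8/9 + 800/9 = 88)
g = 1 (g = (3 - 1*4)² = (3 - 4)² = (-1)² = 1)
((g/J + (-5 + 7)²) + (-35 + 1)²)*(4800 + 4622) = ((1/88 + (-5 + 7)²) + (-35 + 1)²)*(4800 + 4622) = ((1*(1/88) + 2²) + (-34)²)*9422 = ((1/88 + 4) + 1156)*9422 = (353/88 + 1156)*9422 = (102081/88)*9422 = 480903591/44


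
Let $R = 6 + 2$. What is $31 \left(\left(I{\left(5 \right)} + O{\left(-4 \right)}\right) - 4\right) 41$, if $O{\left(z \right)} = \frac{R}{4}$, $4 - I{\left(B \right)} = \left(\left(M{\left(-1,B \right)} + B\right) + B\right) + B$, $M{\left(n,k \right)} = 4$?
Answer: $-21607$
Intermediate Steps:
$R = 8$
$I{\left(B \right)} = - 3 B$ ($I{\left(B \right)} = 4 - \left(\left(\left(4 + B\right) + B\right) + B\right) = 4 - \left(\left(4 + 2 B\right) + B\right) = 4 - \left(4 + 3 B\right) = - 3 B$)
$O{\left(z \right)} = 2$ ($O{\left(z \right)} = \frac{8}{4} = 8 \cdot \frac{1}{4} = 2$)
$31 \left(\left(I{\left(5 \right)} + O{\left(-4 \right)}\right) - 4\right) 41 = 31 \left(\left(\left(-3\right) 5 + 2\right) - 4\right) 41 = 31 \left(\left(-15 + 2\right) - 4\right) 41 = 31 \left(-13 - 4\right) 41 = 31 \left(-17\right) 41 = \left(-527\right) 41 = -21607$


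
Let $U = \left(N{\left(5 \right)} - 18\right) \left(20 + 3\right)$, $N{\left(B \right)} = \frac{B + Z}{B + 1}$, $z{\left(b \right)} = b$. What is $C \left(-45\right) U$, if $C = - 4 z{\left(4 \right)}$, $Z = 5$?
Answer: $-270480$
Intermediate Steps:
$N{\left(B \right)} = \frac{5 + B}{1 + B}$ ($N{\left(B \right)} = \frac{B + 5}{B + 1} = \frac{5 + B}{1 + B}$)
$U = - \frac{1127}{3}$ ($U = \left(\frac{5 + 5}{1 + 5} - 18\right) \left(20 + 3\right) = \left(\frac{1}{6} \cdot 10 - 18\right) 23 = \left(\frac{5}{3} - 18\right) 23 = \left(- \frac{49}{3}\right) 23 = - \frac{1127}{3} \approx -375.67$)
$C = -16$ ($C = \left(-4\right) 4 = -16$)
$C \left(-45\right) U = \left(-16\right) \left(-45\right) \left(- \frac{1127}{3}\right) = 720 \left(- \frac{1127}{3}\right) = -270480$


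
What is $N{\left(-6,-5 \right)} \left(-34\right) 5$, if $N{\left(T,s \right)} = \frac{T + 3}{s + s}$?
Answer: $-51$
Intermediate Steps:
$N{\left(T,s \right)} = \frac{3 + T}{2 s}$
$N{\left(-6,-5 \right)} \left(-34\right) 5 = \frac{3 - 6}{2 \left(-5\right)} \left(-34\right) 5 = \frac{1}{2} \left(- \frac{1}{5}\right) \left(-3\right) \left(-34\right) 5 = \frac{3}{10} \left(-34\right) 5 = \left(- \frac{51}{5}\right) 5 = -51$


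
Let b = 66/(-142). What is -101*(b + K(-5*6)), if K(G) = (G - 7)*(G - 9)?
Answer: -10344420/71 ≈ -1.4570e+5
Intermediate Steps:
K(G) = (-9 + G)*(-7 + G) (K(G) = (-7 + G)*(-9 + G) = (-9 + G)*(-7 + G))
b = -33/71 (b = 66*(-1/142) = -33/71 ≈ -0.46479)
-101*(b + K(-5*6)) = -101*(-33/71 + (63 + (-5*6)² - (-80)*6)) = -101*(-33/71 + (63 + (-30)² - 16*(-30))) = -101*(-33/71 + (63 + 900 + 480)) = -101*(-33/71 + 1443) = -101*102420/71 = -10344420/71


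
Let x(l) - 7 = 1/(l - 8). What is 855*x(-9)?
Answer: 100890/17 ≈ 5934.7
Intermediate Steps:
x(l) = 7 + 1/(-8 + l) (x(l) = 7 + 1/(l - 8) = 7 + 1/(-8 + l))
855*x(-9) = 855*((-55 + 7*(-9))/(-8 - 9)) = 855*((-55 - 63)/(-17)) = 855*(-1/17*(-118)) = 855*(118/17) = 100890/17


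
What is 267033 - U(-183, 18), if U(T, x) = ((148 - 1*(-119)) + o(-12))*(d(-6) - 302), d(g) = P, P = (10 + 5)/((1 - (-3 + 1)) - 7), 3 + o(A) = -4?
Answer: 346528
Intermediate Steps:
o(A) = -7 (o(A) = -3 - 4 = -7)
P = -15/4 (P = 15/((1 - 1*(-2)) - 7) = 15/((1 + 2) - 7) = 15/(3 - 7) = 15/(-4) = 15*(-¼) = -15/4 ≈ -3.7500)
d(g) = -15/4
U(T, x) = -79495 (U(T, x) = ((148 - 1*(-119)) - 7)*(-15/4 - 302) = ((148 + 119) - 7)*(-1223/4) = (267 - 7)*(-1223/4) = 260*(-1223/4) = -79495)
267033 - U(-183, 18) = 267033 - 1*(-79495) = 267033 + 79495 = 346528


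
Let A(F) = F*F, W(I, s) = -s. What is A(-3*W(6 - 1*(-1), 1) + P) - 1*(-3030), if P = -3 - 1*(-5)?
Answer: 3055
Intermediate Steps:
P = 2 (P = -3 + 5 = 2)
A(F) = F²
A(-3*W(6 - 1*(-1), 1) + P) - 1*(-3030) = (-(-3) + 2)² - 1*(-3030) = (-3*(-1) + 2)² + 3030 = (3 + 2)² + 3030 = 5² + 3030 = 25 + 3030 = 3055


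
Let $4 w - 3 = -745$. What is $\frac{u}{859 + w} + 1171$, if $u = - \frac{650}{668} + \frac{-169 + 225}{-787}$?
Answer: $\frac{69102516698}{59011621} \approx 1171.0$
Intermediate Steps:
$w = - \frac{371}{2}$ ($w = \frac{3}{4} + \frac{1}{4} \left(-745\right) = \frac{3}{4} - \frac{745}{4} = - \frac{371}{2} \approx -185.5$)
$u = - \frac{274479}{262858}$ ($u = \left(-650\right) \frac{1}{668} + 56 \left(- \frac{1}{787}\right) = - \frac{325}{334} - \frac{56}{787} = - \frac{274479}{262858} \approx -1.0442$)
$\frac{u}{859 + w} + 1171 = \frac{1}{859 - \frac{371}{2}} \left(- \frac{274479}{262858}\right) + 1171 = \frac{1}{\frac{1347}{2}} \left(- \frac{274479}{262858}\right) + 1171 = \frac{2}{1347} \left(- \frac{274479}{262858}\right) + 1171 = - \frac{91493}{59011621} + 1171 = \frac{69102516698}{59011621}$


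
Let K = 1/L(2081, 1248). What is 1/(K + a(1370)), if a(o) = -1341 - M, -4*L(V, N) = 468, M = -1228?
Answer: -117/13222 ≈ -0.0088489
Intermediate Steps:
L(V, N) = -117 (L(V, N) = -1/4*468 = -117)
a(o) = -113 (a(o) = -1341 - 1*(-1228) = -1341 + 1228 = -113)
K = -1/117 (K = 1/(-117) = -1/117 ≈ -0.0085470)
1/(K + a(1370)) = 1/(-1/117 - 113) = 1/(-13222/117) = -117/13222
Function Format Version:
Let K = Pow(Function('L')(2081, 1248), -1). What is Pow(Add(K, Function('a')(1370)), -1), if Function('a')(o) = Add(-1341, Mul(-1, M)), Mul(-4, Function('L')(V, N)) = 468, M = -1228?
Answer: Rational(-117, 13222) ≈ -0.0088489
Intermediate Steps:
Function('L')(V, N) = -117 (Function('L')(V, N) = Mul(Rational(-1, 4), 468) = -117)
Function('a')(o) = -113 (Function('a')(o) = Add(-1341, Mul(-1, -1228)) = Add(-1341, 1228) = -113)
K = Rational(-1, 117) (K = Pow(-117, -1) = Rational(-1, 117) ≈ -0.0085470)
Pow(Add(K, Function('a')(1370)), -1) = Pow(Add(Rational(-1, 117), -113), -1) = Pow(Rational(-13222, 117), -1) = Rational(-117, 13222)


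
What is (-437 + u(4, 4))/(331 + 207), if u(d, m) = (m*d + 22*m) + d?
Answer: -329/538 ≈ -0.61152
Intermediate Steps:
u(d, m) = d + 22*m + d*m (u(d, m) = (d*m + 22*m) + d = (22*m + d*m) + d = d + 22*m + d*m)
(-437 + u(4, 4))/(331 + 207) = (-437 + (4 + 22*4 + 4*4))/(331 + 207) = (-437 + (4 + 88 + 16))/538 = (-437 + 108)*(1/538) = -329*1/538 = -329/538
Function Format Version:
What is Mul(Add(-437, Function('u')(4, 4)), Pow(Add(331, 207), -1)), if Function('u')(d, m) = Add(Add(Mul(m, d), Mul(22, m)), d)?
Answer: Rational(-329, 538) ≈ -0.61152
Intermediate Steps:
Function('u')(d, m) = Add(d, Mul(22, m), Mul(d, m)) (Function('u')(d, m) = Add(Add(Mul(d, m), Mul(22, m)), d) = Add(Add(Mul(22, m), Mul(d, m)), d) = Add(d, Mul(22, m), Mul(d, m)))
Mul(Add(-437, Function('u')(4, 4)), Pow(Add(331, 207), -1)) = Mul(Add(-437, Add(4, Mul(22, 4), Mul(4, 4))), Pow(Add(331, 207), -1)) = Mul(Add(-437, Add(4, 88, 16)), Pow(538, -1)) = Mul(Add(-437, 108), Rational(1, 538)) = Mul(-329, Rational(1, 538)) = Rational(-329, 538)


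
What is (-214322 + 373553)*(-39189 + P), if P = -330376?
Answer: -58846204515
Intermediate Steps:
(-214322 + 373553)*(-39189 + P) = (-214322 + 373553)*(-39189 - 330376) = 159231*(-369565) = -58846204515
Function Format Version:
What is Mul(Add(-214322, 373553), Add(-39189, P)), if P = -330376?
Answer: -58846204515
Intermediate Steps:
Mul(Add(-214322, 373553), Add(-39189, P)) = Mul(Add(-214322, 373553), Add(-39189, -330376)) = Mul(159231, -369565) = -58846204515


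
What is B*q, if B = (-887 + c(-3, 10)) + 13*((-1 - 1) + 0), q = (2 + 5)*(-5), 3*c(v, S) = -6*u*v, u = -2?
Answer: 32375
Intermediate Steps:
c(v, S) = 4*v (c(v, S) = (-(-12)*v)/3 = (12*v)/3 = 4*v)
q = -35 (q = 7*(-5) = -35)
B = -925 (B = (-887 + 4*(-3)) + 13*((-1 - 1) + 0) = (-887 - 12) + 13*(-2 + 0) = -899 + 13*(-2) = -899 - 26 = -925)
B*q = -925*(-35) = 32375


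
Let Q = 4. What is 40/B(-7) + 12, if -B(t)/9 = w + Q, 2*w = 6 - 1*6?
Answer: 98/9 ≈ 10.889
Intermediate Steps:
w = 0 (w = (6 - 1*6)/2 = (6 - 6)/2 = (1/2)*0 = 0)
B(t) = -36 (B(t) = -9*(0 + 4) = -9*4 = -36)
40/B(-7) + 12 = 40/(-36) + 12 = 40*(-1/36) + 12 = -10/9 + 12 = 98/9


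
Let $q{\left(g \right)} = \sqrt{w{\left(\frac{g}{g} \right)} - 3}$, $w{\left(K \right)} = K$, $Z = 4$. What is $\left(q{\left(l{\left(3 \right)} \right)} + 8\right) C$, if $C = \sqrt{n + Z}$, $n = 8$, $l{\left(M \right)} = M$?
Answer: $2 \sqrt{3} \left(8 + i \sqrt{2}\right) \approx 27.713 + 4.899 i$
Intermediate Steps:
$q{\left(g \right)} = i \sqrt{2}$ ($q{\left(g \right)} = \sqrt{\frac{g}{g} - 3} = \sqrt{1 - 3} = \sqrt{-2} = i \sqrt{2}$)
$C = 2 \sqrt{3}$ ($C = \sqrt{8 + 4} = \sqrt{12} = 2 \sqrt{3} \approx 3.4641$)
$\left(q{\left(l{\left(3 \right)} \right)} + 8\right) C = \left(i \sqrt{2} + 8\right) 2 \sqrt{3} = \left(8 + i \sqrt{2}\right) 2 \sqrt{3} = 2 \sqrt{3} \left(8 + i \sqrt{2}\right)$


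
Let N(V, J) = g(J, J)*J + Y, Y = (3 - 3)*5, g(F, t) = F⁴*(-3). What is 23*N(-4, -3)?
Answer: 16767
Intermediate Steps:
g(F, t) = -3*F⁴
Y = 0 (Y = 0*5 = 0)
N(V, J) = -3*J⁵ (N(V, J) = (-3*J⁴)*J + 0 = -3*J⁵ + 0 = -3*J⁵)
23*N(-4, -3) = 23*(-3*(-3)⁵) = 23*(-3*(-243)) = 23*729 = 16767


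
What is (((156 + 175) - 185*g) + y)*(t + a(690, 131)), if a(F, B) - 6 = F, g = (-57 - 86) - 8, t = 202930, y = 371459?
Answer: 81394402850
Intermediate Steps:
g = -151 (g = -143 - 8 = -151)
a(F, B) = 6 + F
(((156 + 175) - 185*g) + y)*(t + a(690, 131)) = (((156 + 175) - 185*(-151)) + 371459)*(202930 + (6 + 690)) = ((331 + 27935) + 371459)*(202930 + 696) = (28266 + 371459)*203626 = 399725*203626 = 81394402850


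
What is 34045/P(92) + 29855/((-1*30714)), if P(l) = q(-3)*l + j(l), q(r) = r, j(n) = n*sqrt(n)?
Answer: 1454500805/117266052 + 34045*sqrt(23)/3818 ≈ 55.168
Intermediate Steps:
j(n) = n**(3/2)
P(l) = l**(3/2) - 3*l (P(l) = -3*l + l**(3/2) = l**(3/2) - 3*l)
34045/P(92) + 29855/((-1*30714)) = 34045/(92**(3/2) - 3*92) + 29855/((-1*30714)) = 34045/(184*sqrt(23) - 276) + 29855/(-30714) = 34045/(-276 + 184*sqrt(23)) + 29855*(-1/30714) = 34045/(-276 + 184*sqrt(23)) - 29855/30714 = -29855/30714 + 34045/(-276 + 184*sqrt(23))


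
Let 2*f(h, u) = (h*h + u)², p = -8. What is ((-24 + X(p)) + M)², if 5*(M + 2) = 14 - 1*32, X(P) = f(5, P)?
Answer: 1320201/100 ≈ 13202.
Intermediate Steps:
f(h, u) = (u + h²)²/2 (f(h, u) = (h*h + u)²/2 = (h² + u)²/2 = (u + h²)²/2)
X(P) = (25 + P)²/2 (X(P) = (P + 5²)²/2 = (P + 25)²/2 = (25 + P)²/2)
M = -28/5 (M = -2 + (14 - 1*32)/5 = -2 + (14 - 32)/5 = -2 + (⅕)*(-18) = -2 - 18/5 = -28/5 ≈ -5.6000)
((-24 + X(p)) + M)² = ((-24 + (25 - 8)²/2) - 28/5)² = ((-24 + (½)*17²) - 28/5)² = ((-24 + (½)*289) - 28/5)² = ((-24 + 289/2) - 28/5)² = (241/2 - 28/5)² = (1149/10)² = 1320201/100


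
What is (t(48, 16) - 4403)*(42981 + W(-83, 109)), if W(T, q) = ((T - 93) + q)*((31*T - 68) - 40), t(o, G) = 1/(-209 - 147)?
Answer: -87232784788/89 ≈ -9.8014e+8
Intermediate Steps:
t(o, G) = -1/356 (t(o, G) = 1/(-356) = -1/356)
W(T, q) = (-108 + 31*T)*(-93 + T + q) (W(T, q) = ((-93 + T) + q)*((-68 + 31*T) - 40) = (-93 + T + q)*(-108 + 31*T) = (-108 + 31*T)*(-93 + T + q))
(t(48, 16) - 4403)*(42981 + W(-83, 109)) = (-1/356 - 4403)*(42981 + (10044 - 2991*(-83) - 108*109 + 31*(-83)² + 31*(-83)*109)) = -1567469*(42981 + (10044 + 248253 - 11772 + 31*6889 - 280457))/356 = -1567469*(42981 + (10044 + 248253 - 11772 + 213559 - 280457))/356 = -1567469*(42981 + 179627)/356 = -1567469/356*222608 = -87232784788/89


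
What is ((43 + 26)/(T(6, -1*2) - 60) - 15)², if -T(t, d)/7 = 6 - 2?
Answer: 1929321/7744 ≈ 249.14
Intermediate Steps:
T(t, d) = -28 (T(t, d) = -7*(6 - 2) = -7*4 = -28)
((43 + 26)/(T(6, -1*2) - 60) - 15)² = ((43 + 26)/(-28 - 60) - 15)² = (69/(-88) - 15)² = (69*(-1/88) - 15)² = (-69/88 - 15)² = (-1389/88)² = 1929321/7744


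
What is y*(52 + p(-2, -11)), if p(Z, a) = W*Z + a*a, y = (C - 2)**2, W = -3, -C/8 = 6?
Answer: 447500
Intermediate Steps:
C = -48 (C = -8*6 = -48)
y = 2500 (y = (-48 - 2)**2 = (-50)**2 = 2500)
p(Z, a) = a**2 - 3*Z (p(Z, a) = -3*Z + a*a = -3*Z + a**2 = a**2 - 3*Z)
y*(52 + p(-2, -11)) = 2500*(52 + ((-11)**2 - 3*(-2))) = 2500*(52 + (121 + 6)) = 2500*(52 + 127) = 2500*179 = 447500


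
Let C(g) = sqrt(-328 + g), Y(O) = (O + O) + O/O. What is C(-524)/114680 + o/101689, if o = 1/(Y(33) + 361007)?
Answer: 1/36717253986 + I*sqrt(213)/57340 ≈ 2.7235e-11 + 0.00025453*I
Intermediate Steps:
Y(O) = 1 + 2*O (Y(O) = 2*O + 1 = 1 + 2*O)
o = 1/361074 (o = 1/((1 + 2*33) + 361007) = 1/((1 + 66) + 361007) = 1/(67 + 361007) = 1/361074 ≈ 2.7695e-6)
C(-524)/114680 + o/101689 = sqrt(-328 - 524)/114680 + (1/361074)/101689 = sqrt(-852)*(1/114680) + (1/361074)*(1/101689) = (2*I*sqrt(213))*(1/114680) + 1/36717253986 = I*sqrt(213)/57340 + 1/36717253986 = 1/36717253986 + I*sqrt(213)/57340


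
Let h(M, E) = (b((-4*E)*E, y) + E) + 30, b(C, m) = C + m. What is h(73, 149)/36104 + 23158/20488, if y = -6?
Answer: -122471937/92462344 ≈ -1.3246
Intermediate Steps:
h(M, E) = 24 + E - 4*E**2 (h(M, E) = (((-4*E)*E - 6) + E) + 30 = ((-4*E**2 - 6) + E) + 30 = ((-6 - 4*E**2) + E) + 30 = (-6 + E - 4*E**2) + 30 = 24 + E - 4*E**2)
h(73, 149)/36104 + 23158/20488 = (24 + 149 - 4*149**2)/36104 + 23158/20488 = (24 + 149 - 4*22201)*(1/36104) + 23158*(1/20488) = (24 + 149 - 88804)*(1/36104) + 11579/10244 = -88631*1/36104 + 11579/10244 = -88631/36104 + 11579/10244 = -122471937/92462344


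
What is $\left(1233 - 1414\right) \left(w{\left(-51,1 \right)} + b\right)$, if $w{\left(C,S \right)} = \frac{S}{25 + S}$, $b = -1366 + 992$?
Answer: $\frac{1759863}{26} \approx 67687.0$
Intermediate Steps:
$b = -374$
$\left(1233 - 1414\right) \left(w{\left(-51,1 \right)} + b\right) = \left(1233 - 1414\right) \left(1 \frac{1}{25 + 1} - 374\right) = - 181 \left(1 \cdot \frac{1}{26} - 374\right) = - 181 \left(\frac{1}{26} - 374\right) = \left(-181\right) \left(- \frac{9723}{26}\right) = \frac{1759863}{26}$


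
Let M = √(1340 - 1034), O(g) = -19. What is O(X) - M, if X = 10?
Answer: -19 - 3*√34 ≈ -36.493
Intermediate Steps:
M = 3*√34 (M = √306 = 3*√34 ≈ 17.493)
O(X) - M = -19 - 3*√34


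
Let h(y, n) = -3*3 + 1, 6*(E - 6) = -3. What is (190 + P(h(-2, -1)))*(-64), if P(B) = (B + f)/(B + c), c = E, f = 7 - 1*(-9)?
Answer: -59776/5 ≈ -11955.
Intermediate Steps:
f = 16 (f = 7 + 9 = 16)
E = 11/2 (E = 6 + (1/6)*(-3) = 6 - 1/2 = 11/2 ≈ 5.5000)
c = 11/2 ≈ 5.5000
h(y, n) = -8 (h(y, n) = -9 + 1 = -8)
P(B) = (16 + B)/(11/2 + B) (P(B) = (B + 16)/(B + 11/2) = (16 + B)/(11/2 + B))
(190 + P(h(-2, -1)))*(-64) = (190 + 2*(16 - 8)/(11 + 2*(-8)))*(-64) = (190 + 2*8/(11 - 16))*(-64) = (190 + 2*8/(-5))*(-64) = (190 + 2*(-1/5)*8)*(-64) = (190 - 16/5)*(-64) = (934/5)*(-64) = -59776/5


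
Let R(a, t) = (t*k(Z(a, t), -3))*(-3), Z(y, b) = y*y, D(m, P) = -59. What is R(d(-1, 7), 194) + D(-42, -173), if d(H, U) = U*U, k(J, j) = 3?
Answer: -1805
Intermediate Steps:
Z(y, b) = y²
d(H, U) = U²
R(a, t) = -9*t (R(a, t) = (t*3)*(-3) = (3*t)*(-3) = -9*t)
R(d(-1, 7), 194) + D(-42, -173) = -9*194 - 59 = -1746 - 59 = -1805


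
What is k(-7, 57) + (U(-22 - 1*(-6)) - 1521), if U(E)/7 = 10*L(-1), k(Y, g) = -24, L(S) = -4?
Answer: -1825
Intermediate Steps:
U(E) = -280 (U(E) = 7*(10*(-4)) = 7*(-40) = -280)
k(-7, 57) + (U(-22 - 1*(-6)) - 1521) = -24 + (-280 - 1521) = -24 - 1801 = -1825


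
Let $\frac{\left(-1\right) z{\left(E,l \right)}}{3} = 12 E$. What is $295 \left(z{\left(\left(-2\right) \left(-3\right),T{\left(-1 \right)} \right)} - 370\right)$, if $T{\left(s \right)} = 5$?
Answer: $-172870$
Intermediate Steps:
$z{\left(E,l \right)} = - 36 E$ ($z{\left(E,l \right)} = - 3 \cdot 12 E = - 36 E$)
$295 \left(z{\left(\left(-2\right) \left(-3\right),T{\left(-1 \right)} \right)} - 370\right) = 295 \left(- 36 \left(\left(-2\right) \left(-3\right)\right) - 370\right) = 295 \left(\left(-36\right) 6 - 370\right) = 295 \left(-216 - 370\right) = 295 \left(-586\right) = -172870$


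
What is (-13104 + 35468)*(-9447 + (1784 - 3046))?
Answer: -239496076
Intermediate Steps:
(-13104 + 35468)*(-9447 + (1784 - 3046)) = 22364*(-9447 - 1262) = 22364*(-10709) = -239496076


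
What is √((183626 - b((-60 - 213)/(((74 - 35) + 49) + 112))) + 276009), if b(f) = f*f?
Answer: √18385325471/200 ≈ 677.96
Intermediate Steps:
b(f) = f²
√((183626 - b((-60 - 213)/(((74 - 35) + 49) + 112))) + 276009) = √((183626 - ((-60 - 213)/(((74 - 35) + 49) + 112))²) + 276009) = √((183626 - (-273/((39 + 49) + 112))²) + 276009) = √((183626 - (-273/(88 + 112))²) + 276009) = √((183626 - (-273/200)²) + 276009) = √((183626 - 1*74529/40000) + 276009) = √((183626 - 74529/40000) + 276009) = √(7344965471/40000 + 276009) = √(18385325471/40000) = √18385325471/200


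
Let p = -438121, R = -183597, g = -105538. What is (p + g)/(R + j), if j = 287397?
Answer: -543659/103800 ≈ -5.2376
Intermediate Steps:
(p + g)/(R + j) = (-438121 - 105538)/(-183597 + 287397) = -543659/103800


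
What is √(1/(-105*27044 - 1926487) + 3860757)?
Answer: 7*√1789797774555336914/4766107 ≈ 1964.9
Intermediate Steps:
√(1/(-105*27044 - 1926487) + 3860757) = √(1/(-2839620 - 1926487) + 3860757) = √(1/(-4766107) + 3860757) = √(-1/4766107 + 3860757) = √(18400780962998/4766107) = 7*√1789797774555336914/4766107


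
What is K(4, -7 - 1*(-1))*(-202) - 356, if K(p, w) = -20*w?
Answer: -24596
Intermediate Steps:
K(4, -7 - 1*(-1))*(-202) - 356 = -20*(-7 - 1*(-1))*(-202) - 356 = -20*(-7 + 1)*(-202) - 356 = -20*(-6)*(-202) - 356 = 120*(-202) - 356 = -24240 - 356 = -24596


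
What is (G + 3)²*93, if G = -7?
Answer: 1488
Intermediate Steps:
(G + 3)²*93 = (-7 + 3)²*93 = (-4)²*93 = 16*93 = 1488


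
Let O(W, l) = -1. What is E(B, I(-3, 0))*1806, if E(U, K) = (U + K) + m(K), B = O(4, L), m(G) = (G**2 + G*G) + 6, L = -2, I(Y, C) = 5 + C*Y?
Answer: 108360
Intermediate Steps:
m(G) = 6 + 2*G**2 (m(G) = (G**2 + G**2) + 6 = 2*G**2 + 6 = 6 + 2*G**2)
B = -1
E(U, K) = 6 + K + U + 2*K**2 (E(U, K) = (U + K) + (6 + 2*K**2) = (K + U) + (6 + 2*K**2) = 6 + K + U + 2*K**2)
E(B, I(-3, 0))*1806 = (6 + (5 + 0*(-3)) - 1 + 2*(5 + 0*(-3))**2)*1806 = (6 + (5 + 0) - 1 + 2*(5 + 0)**2)*1806 = (6 + 5 - 1 + 2*5**2)*1806 = (6 + 5 - 1 + 2*25)*1806 = (6 + 5 - 1 + 50)*1806 = 60*1806 = 108360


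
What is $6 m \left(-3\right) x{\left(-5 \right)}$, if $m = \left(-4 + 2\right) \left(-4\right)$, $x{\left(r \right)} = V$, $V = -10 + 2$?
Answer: $1152$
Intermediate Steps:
$V = -8$
$x{\left(r \right)} = -8$
$m = 8$ ($m = \left(-2\right) \left(-4\right) = 8$)
$6 m \left(-3\right) x{\left(-5 \right)} = 6 \cdot 8 \left(-3\right) \left(-8\right) = 48 \left(-3\right) \left(-8\right) = \left(-144\right) \left(-8\right) = 1152$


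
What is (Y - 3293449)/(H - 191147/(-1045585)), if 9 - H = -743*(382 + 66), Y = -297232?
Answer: -3754362193385/348047206852 ≈ -10.787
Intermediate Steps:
H = 332873 (H = 9 - (-743)*(382 + 66) = 9 - (-743)*448 = 9 - 1*(-332864) = 9 + 332864 = 332873)
(Y - 3293449)/(H - 191147/(-1045585)) = (-297232 - 3293449)/(332873 - 191147/(-1045585)) = -3590681/(332873 - 191147*(-1/1045585)) = -3590681/(332873 + 191147/1045585) = -3590681/348047206852/1045585 = -3590681*1045585/348047206852 = -3754362193385/348047206852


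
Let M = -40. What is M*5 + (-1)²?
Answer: -199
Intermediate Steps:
M*5 + (-1)² = -40*5 + (-1)² = -200 + 1 = -199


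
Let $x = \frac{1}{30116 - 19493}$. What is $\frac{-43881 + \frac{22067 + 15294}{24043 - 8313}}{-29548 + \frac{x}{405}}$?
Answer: $\frac{593900828926047}{399934632185374} \approx 1.485$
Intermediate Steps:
$x = \frac{1}{10623}$ ($x = \frac{1}{30116 - 19493} = \frac{1}{10623} \approx 9.4135 \cdot 10^{-5}$)
$\frac{-43881 + \frac{22067 + 15294}{24043 - 8313}}{-29548 + \frac{x}{405}} = \frac{-43881 + \frac{22067 + 15294}{24043 - 8313}}{-29548 + \frac{1}{10623 \cdot 405}} = \frac{-43881 + \frac{37361}{15730}}{-29548 + \frac{1}{10623} \cdot \frac{1}{405}} = \frac{-43881 + 37361 \cdot \frac{1}{15730}}{-29548 + \frac{1}{4302315}} = \frac{-43881 + \frac{37361}{15730}}{- \frac{127124803619}{4302315}} = \left(- \frac{690210769}{15730}\right) \left(- \frac{4302315}{127124803619}\right) = \frac{593900828926047}{399934632185374}$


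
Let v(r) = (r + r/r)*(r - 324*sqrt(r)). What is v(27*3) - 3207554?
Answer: -3440024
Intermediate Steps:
v(r) = (1 + r)*(r - 324*sqrt(r)) (v(r) = (r + 1)*(r - 324*sqrt(r)) = (1 + r)*(r - 324*sqrt(r)))
v(27*3) - 3207554 = (27*3 + (27*3)**2 - 324*sqrt(27*3) - 324*(27*3)**(3/2)) - 3207554 = (81 + 81**2 - 324*sqrt(81) - 324*81**(3/2)) - 3207554 = (81 + 6561 - 324*9 - 324*729) - 3207554 = (81 + 6561 - 2916 - 236196) - 3207554 = -232470 - 3207554 = -3440024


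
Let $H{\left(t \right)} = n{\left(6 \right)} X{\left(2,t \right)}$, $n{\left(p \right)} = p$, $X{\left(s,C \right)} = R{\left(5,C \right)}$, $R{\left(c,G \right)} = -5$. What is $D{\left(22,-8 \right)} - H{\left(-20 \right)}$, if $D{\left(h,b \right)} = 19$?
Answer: $49$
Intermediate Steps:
$X{\left(s,C \right)} = -5$
$H{\left(t \right)} = -30$ ($H{\left(t \right)} = 6 \left(-5\right) = -30$)
$D{\left(22,-8 \right)} - H{\left(-20 \right)} = 19 - -30 = 19 + 30 = 49$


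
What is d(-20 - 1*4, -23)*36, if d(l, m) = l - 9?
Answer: -1188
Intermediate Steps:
d(l, m) = -9 + l
d(-20 - 1*4, -23)*36 = (-9 + (-20 - 1*4))*36 = (-9 + (-20 - 4))*36 = (-9 - 24)*36 = -33*36 = -1188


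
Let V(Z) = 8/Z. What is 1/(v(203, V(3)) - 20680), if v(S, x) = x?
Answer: -3/62032 ≈ -4.8362e-5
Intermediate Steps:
1/(v(203, V(3)) - 20680) = 1/(8/3 - 20680) = 1/(-62032/3) = -3/62032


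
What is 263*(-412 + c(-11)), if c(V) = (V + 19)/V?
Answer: -1194020/11 ≈ -1.0855e+5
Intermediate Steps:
c(V) = (19 + V)/V
263*(-412 + c(-11)) = 263*(-412 + (19 - 11)/(-11)) = 263*(-412 - 1/11*8) = 263*(-412 - 8/11) = 263*(-4540/11) = -1194020/11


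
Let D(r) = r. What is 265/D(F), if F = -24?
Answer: -265/24 ≈ -11.042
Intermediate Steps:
265/D(F) = 265/(-24) = 265*(-1/24) = -265/24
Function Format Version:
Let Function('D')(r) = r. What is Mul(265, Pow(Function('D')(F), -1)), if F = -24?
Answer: Rational(-265, 24) ≈ -11.042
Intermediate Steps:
Mul(265, Pow(Function('D')(F), -1)) = Mul(265, Pow(-24, -1)) = Mul(265, Rational(-1, 24)) = Rational(-265, 24)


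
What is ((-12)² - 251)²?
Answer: 11449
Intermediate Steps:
((-12)² - 251)² = (144 - 251)² = (-107)² = 11449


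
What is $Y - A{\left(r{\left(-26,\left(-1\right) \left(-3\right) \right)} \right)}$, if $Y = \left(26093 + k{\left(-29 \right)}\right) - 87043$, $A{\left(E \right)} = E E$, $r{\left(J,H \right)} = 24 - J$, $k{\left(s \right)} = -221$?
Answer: $-63671$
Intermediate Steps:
$A{\left(E \right)} = E^{2}$
$Y = -61171$ ($Y = \left(26093 - 221\right) - 87043 = 25872 - 87043 = -61171$)
$Y - A{\left(r{\left(-26,\left(-1\right) \left(-3\right) \right)} \right)} = -61171 - \left(24 - -26\right)^{2} = -61171 - \left(24 + 26\right)^{2} = -61171 - 50^{2} = -61171 - 2500 = -63671$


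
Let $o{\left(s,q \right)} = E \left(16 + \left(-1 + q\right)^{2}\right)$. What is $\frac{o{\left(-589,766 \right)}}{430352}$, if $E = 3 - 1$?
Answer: $\frac{585241}{215176} \approx 2.7198$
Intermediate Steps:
$E = 2$ ($E = 3 - 1 = 2$)
$o{\left(s,q \right)} = 32 + 2 \left(-1 + q\right)^{2}$ ($o{\left(s,q \right)} = 2 \left(16 + \left(-1 + q\right)^{2}\right) = 32 + 2 \left(-1 + q\right)^{2}$)
$\frac{o{\left(-589,766 \right)}}{430352} = \frac{32 + 2 \left(-1 + 766\right)^{2}}{430352} = \left(32 + 2 \cdot 765^{2}\right) \frac{1}{430352} = \left(32 + 2 \cdot 585225\right) \frac{1}{430352} = \left(32 + 1170450\right) \frac{1}{430352} = 1170482 \cdot \frac{1}{430352} = \frac{585241}{215176}$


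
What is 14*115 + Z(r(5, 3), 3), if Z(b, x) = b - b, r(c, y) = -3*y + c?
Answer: 1610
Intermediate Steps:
r(c, y) = c - 3*y
Z(b, x) = 0
14*115 + Z(r(5, 3), 3) = 14*115 + 0 = 1610 + 0 = 1610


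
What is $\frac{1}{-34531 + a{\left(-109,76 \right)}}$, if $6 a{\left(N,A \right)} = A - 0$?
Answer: $- \frac{3}{103555} \approx -2.897 \cdot 10^{-5}$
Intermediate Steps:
$a{\left(N,A \right)} = \frac{A}{6}$ ($a{\left(N,A \right)} = \frac{A - 0}{6} = \frac{A + 0}{6} = \frac{A}{6}$)
$\frac{1}{-34531 + a{\left(-109,76 \right)}} = \frac{1}{-34531 + \frac{1}{6} \cdot 76} = \frac{1}{-34531 + \frac{38}{3}} = \frac{1}{- \frac{103555}{3}} = - \frac{3}{103555}$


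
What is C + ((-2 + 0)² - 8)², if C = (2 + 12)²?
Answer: 212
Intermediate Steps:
C = 196 (C = 14² = 196)
C + ((-2 + 0)² - 8)² = 196 + ((-2 + 0)² - 8)² = 196 + ((-2)² - 8)² = 196 + (4 - 8)² = 196 + (-4)² = 196 + 16 = 212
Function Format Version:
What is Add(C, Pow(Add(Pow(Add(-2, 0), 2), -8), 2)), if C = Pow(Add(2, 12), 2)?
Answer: 212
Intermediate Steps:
C = 196 (C = Pow(14, 2) = 196)
Add(C, Pow(Add(Pow(Add(-2, 0), 2), -8), 2)) = Add(196, Pow(Add(Pow(Add(-2, 0), 2), -8), 2)) = Add(196, Pow(Add(Pow(-2, 2), -8), 2)) = Add(196, Pow(Add(4, -8), 2)) = Add(196, Pow(-4, 2)) = Add(196, 16) = 212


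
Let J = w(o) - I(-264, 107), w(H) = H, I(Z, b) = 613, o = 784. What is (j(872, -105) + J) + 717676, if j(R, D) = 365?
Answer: 718212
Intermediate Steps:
J = 171 (J = 784 - 1*613 = 784 - 613 = 171)
(j(872, -105) + J) + 717676 = (365 + 171) + 717676 = 536 + 717676 = 718212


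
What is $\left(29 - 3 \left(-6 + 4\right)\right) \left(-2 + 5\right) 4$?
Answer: $420$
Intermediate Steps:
$\left(29 - 3 \left(-6 + 4\right)\right) \left(-2 + 5\right) 4 = \left(29 - -6\right) 3 \cdot 4 = \left(29 + 6\right) 12 = 35 \cdot 12 = 420$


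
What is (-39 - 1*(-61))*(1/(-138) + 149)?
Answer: 226171/69 ≈ 3277.8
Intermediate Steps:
(-39 - 1*(-61))*(1/(-138) + 149) = (-39 + 61)*(-1/138 + 149) = 22*(20561/138) = 226171/69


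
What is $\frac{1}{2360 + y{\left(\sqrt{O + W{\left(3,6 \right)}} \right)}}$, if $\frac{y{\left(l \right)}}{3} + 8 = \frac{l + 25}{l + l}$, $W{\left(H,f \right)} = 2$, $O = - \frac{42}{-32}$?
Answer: $\frac{19822}{46330325} - \frac{24 \sqrt{53}}{46330325} \approx 0.00042407$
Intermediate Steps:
$O = \frac{21}{16}$ ($O = \left(-42\right) \left(- \frac{1}{32}\right) = \frac{21}{16} \approx 1.3125$)
$y{\left(l \right)} = -24 + \frac{3 \left(25 + l\right)}{2 l}$ ($y{\left(l \right)} = -24 + 3 \frac{l + 25}{l + l} = -24 + 3 \frac{25 + l}{2 l} = -24 + \frac{3 \left(25 + l\right)}{2 l}$)
$\frac{1}{2360 + y{\left(\sqrt{O + W{\left(3,6 \right)}} \right)}} = \frac{1}{2360 + \frac{15 \left(5 - 3 \sqrt{\frac{21}{16} + 2}\right)}{2 \sqrt{\frac{21}{16} + 2}}} = \frac{1}{2360 + \frac{15 \left(5 - 3 \sqrt{\frac{53}{16}}\right)}{2 \sqrt{\frac{53}{16}}}} = \frac{1}{2360 + \frac{15 \left(5 - 3 \frac{\sqrt{53}}{4}\right)}{2 \frac{\sqrt{53}}{4}}} = \frac{1}{2360 + \frac{15 \frac{4 \sqrt{53}}{53} \left(5 - \frac{3 \sqrt{53}}{4}\right)}{2}} = \frac{1}{2360 + \frac{30 \sqrt{53} \left(5 - \frac{3 \sqrt{53}}{4}\right)}{53}}$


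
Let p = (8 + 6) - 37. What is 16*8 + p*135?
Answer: -2977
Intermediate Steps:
p = -23 (p = 14 - 37 = -23)
16*8 + p*135 = 16*8 - 23*135 = 128 - 3105 = -2977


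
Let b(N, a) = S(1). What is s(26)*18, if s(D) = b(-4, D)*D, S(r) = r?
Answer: 468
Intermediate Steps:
b(N, a) = 1
s(D) = D (s(D) = 1*D = D)
s(26)*18 = 26*18 = 468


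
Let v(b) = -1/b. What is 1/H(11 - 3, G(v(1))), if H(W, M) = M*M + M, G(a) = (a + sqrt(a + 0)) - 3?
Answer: 11/170 + 7*I/170 ≈ 0.064706 + 0.041176*I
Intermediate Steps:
G(a) = -3 + a + sqrt(a) (G(a) = (a + sqrt(a)) - 3 = -3 + a + sqrt(a))
H(W, M) = M + M**2 (H(W, M) = M**2 + M = M + M**2)
1/H(11 - 3, G(v(1))) = 1/((-3 - 1/1 + sqrt(-1/1))*(1 + (-3 - 1/1 + sqrt(-1/1)))) = 1/((-3 - 1*1 + sqrt(-1*1))*(1 + (-3 - 1*1 + sqrt(-1*1)))) = 1/((-3 - 1 + sqrt(-1))*(1 + (-3 - 1 + sqrt(-1)))) = 1/((-3 - 1 + I)*(1 + (-3 - 1 + I))) = 1/((-4 + I)*(1 + (-4 + I))) = 1/((-4 + I)*(-3 + I)) = (-4 - I)*(-3 - I)/170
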